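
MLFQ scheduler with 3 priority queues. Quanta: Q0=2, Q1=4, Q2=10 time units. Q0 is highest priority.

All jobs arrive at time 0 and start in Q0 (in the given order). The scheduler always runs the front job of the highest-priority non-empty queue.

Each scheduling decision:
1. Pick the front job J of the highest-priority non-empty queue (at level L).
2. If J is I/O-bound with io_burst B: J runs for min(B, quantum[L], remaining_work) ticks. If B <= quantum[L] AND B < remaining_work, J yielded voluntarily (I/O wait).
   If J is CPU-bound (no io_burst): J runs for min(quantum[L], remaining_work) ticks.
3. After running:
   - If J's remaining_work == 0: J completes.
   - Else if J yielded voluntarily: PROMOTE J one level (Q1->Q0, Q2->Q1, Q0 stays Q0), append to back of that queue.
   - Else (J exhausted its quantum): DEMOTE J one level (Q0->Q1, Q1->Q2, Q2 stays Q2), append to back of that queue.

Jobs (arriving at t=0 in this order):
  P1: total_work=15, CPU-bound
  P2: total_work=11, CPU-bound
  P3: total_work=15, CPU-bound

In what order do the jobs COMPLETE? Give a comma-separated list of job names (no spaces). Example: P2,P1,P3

t=0-2: P1@Q0 runs 2, rem=13, quantum used, demote→Q1. Q0=[P2,P3] Q1=[P1] Q2=[]
t=2-4: P2@Q0 runs 2, rem=9, quantum used, demote→Q1. Q0=[P3] Q1=[P1,P2] Q2=[]
t=4-6: P3@Q0 runs 2, rem=13, quantum used, demote→Q1. Q0=[] Q1=[P1,P2,P3] Q2=[]
t=6-10: P1@Q1 runs 4, rem=9, quantum used, demote→Q2. Q0=[] Q1=[P2,P3] Q2=[P1]
t=10-14: P2@Q1 runs 4, rem=5, quantum used, demote→Q2. Q0=[] Q1=[P3] Q2=[P1,P2]
t=14-18: P3@Q1 runs 4, rem=9, quantum used, demote→Q2. Q0=[] Q1=[] Q2=[P1,P2,P3]
t=18-27: P1@Q2 runs 9, rem=0, completes. Q0=[] Q1=[] Q2=[P2,P3]
t=27-32: P2@Q2 runs 5, rem=0, completes. Q0=[] Q1=[] Q2=[P3]
t=32-41: P3@Q2 runs 9, rem=0, completes. Q0=[] Q1=[] Q2=[]

Answer: P1,P2,P3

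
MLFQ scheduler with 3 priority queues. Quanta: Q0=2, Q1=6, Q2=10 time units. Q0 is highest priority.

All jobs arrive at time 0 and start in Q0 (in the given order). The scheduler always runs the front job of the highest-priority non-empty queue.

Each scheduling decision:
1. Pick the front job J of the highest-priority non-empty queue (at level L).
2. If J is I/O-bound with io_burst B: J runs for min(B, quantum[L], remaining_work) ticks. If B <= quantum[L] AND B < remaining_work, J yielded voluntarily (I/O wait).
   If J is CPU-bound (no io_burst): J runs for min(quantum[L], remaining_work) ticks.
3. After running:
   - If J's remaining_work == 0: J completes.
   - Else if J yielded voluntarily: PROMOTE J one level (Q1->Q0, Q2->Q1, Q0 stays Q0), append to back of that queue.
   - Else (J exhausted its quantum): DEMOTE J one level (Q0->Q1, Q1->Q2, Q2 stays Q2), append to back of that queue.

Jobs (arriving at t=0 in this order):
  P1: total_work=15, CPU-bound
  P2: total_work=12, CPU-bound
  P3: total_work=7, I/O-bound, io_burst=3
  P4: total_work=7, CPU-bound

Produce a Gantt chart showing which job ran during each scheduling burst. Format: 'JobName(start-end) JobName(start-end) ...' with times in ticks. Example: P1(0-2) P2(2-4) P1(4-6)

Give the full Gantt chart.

Answer: P1(0-2) P2(2-4) P3(4-6) P4(6-8) P1(8-14) P2(14-20) P3(20-23) P3(23-25) P4(25-30) P1(30-37) P2(37-41)

Derivation:
t=0-2: P1@Q0 runs 2, rem=13, quantum used, demote→Q1. Q0=[P2,P3,P4] Q1=[P1] Q2=[]
t=2-4: P2@Q0 runs 2, rem=10, quantum used, demote→Q1. Q0=[P3,P4] Q1=[P1,P2] Q2=[]
t=4-6: P3@Q0 runs 2, rem=5, quantum used, demote→Q1. Q0=[P4] Q1=[P1,P2,P3] Q2=[]
t=6-8: P4@Q0 runs 2, rem=5, quantum used, demote→Q1. Q0=[] Q1=[P1,P2,P3,P4] Q2=[]
t=8-14: P1@Q1 runs 6, rem=7, quantum used, demote→Q2. Q0=[] Q1=[P2,P3,P4] Q2=[P1]
t=14-20: P2@Q1 runs 6, rem=4, quantum used, demote→Q2. Q0=[] Q1=[P3,P4] Q2=[P1,P2]
t=20-23: P3@Q1 runs 3, rem=2, I/O yield, promote→Q0. Q0=[P3] Q1=[P4] Q2=[P1,P2]
t=23-25: P3@Q0 runs 2, rem=0, completes. Q0=[] Q1=[P4] Q2=[P1,P2]
t=25-30: P4@Q1 runs 5, rem=0, completes. Q0=[] Q1=[] Q2=[P1,P2]
t=30-37: P1@Q2 runs 7, rem=0, completes. Q0=[] Q1=[] Q2=[P2]
t=37-41: P2@Q2 runs 4, rem=0, completes. Q0=[] Q1=[] Q2=[]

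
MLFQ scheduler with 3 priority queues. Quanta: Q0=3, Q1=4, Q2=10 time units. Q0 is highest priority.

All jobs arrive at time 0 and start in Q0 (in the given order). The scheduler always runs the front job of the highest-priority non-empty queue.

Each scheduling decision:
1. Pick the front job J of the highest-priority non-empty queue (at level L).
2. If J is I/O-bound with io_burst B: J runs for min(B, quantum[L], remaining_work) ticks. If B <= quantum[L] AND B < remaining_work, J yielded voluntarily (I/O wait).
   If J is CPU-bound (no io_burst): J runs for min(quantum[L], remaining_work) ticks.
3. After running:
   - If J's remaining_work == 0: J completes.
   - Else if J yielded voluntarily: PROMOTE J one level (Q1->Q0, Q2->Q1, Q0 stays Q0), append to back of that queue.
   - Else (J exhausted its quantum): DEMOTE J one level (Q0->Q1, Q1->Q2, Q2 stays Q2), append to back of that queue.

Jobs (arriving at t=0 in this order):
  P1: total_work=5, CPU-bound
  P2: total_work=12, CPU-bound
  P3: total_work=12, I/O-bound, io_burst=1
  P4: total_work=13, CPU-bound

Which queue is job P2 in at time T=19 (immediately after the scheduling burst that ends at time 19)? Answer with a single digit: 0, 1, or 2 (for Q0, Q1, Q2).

t=0-3: P1@Q0 runs 3, rem=2, quantum used, demote→Q1. Q0=[P2,P3,P4] Q1=[P1] Q2=[]
t=3-6: P2@Q0 runs 3, rem=9, quantum used, demote→Q1. Q0=[P3,P4] Q1=[P1,P2] Q2=[]
t=6-7: P3@Q0 runs 1, rem=11, I/O yield, promote→Q0. Q0=[P4,P3] Q1=[P1,P2] Q2=[]
t=7-10: P4@Q0 runs 3, rem=10, quantum used, demote→Q1. Q0=[P3] Q1=[P1,P2,P4] Q2=[]
t=10-11: P3@Q0 runs 1, rem=10, I/O yield, promote→Q0. Q0=[P3] Q1=[P1,P2,P4] Q2=[]
t=11-12: P3@Q0 runs 1, rem=9, I/O yield, promote→Q0. Q0=[P3] Q1=[P1,P2,P4] Q2=[]
t=12-13: P3@Q0 runs 1, rem=8, I/O yield, promote→Q0. Q0=[P3] Q1=[P1,P2,P4] Q2=[]
t=13-14: P3@Q0 runs 1, rem=7, I/O yield, promote→Q0. Q0=[P3] Q1=[P1,P2,P4] Q2=[]
t=14-15: P3@Q0 runs 1, rem=6, I/O yield, promote→Q0. Q0=[P3] Q1=[P1,P2,P4] Q2=[]
t=15-16: P3@Q0 runs 1, rem=5, I/O yield, promote→Q0. Q0=[P3] Q1=[P1,P2,P4] Q2=[]
t=16-17: P3@Q0 runs 1, rem=4, I/O yield, promote→Q0. Q0=[P3] Q1=[P1,P2,P4] Q2=[]
t=17-18: P3@Q0 runs 1, rem=3, I/O yield, promote→Q0. Q0=[P3] Q1=[P1,P2,P4] Q2=[]
t=18-19: P3@Q0 runs 1, rem=2, I/O yield, promote→Q0. Q0=[P3] Q1=[P1,P2,P4] Q2=[]
t=19-20: P3@Q0 runs 1, rem=1, I/O yield, promote→Q0. Q0=[P3] Q1=[P1,P2,P4] Q2=[]
t=20-21: P3@Q0 runs 1, rem=0, completes. Q0=[] Q1=[P1,P2,P4] Q2=[]
t=21-23: P1@Q1 runs 2, rem=0, completes. Q0=[] Q1=[P2,P4] Q2=[]
t=23-27: P2@Q1 runs 4, rem=5, quantum used, demote→Q2. Q0=[] Q1=[P4] Q2=[P2]
t=27-31: P4@Q1 runs 4, rem=6, quantum used, demote→Q2. Q0=[] Q1=[] Q2=[P2,P4]
t=31-36: P2@Q2 runs 5, rem=0, completes. Q0=[] Q1=[] Q2=[P4]
t=36-42: P4@Q2 runs 6, rem=0, completes. Q0=[] Q1=[] Q2=[]

Answer: 1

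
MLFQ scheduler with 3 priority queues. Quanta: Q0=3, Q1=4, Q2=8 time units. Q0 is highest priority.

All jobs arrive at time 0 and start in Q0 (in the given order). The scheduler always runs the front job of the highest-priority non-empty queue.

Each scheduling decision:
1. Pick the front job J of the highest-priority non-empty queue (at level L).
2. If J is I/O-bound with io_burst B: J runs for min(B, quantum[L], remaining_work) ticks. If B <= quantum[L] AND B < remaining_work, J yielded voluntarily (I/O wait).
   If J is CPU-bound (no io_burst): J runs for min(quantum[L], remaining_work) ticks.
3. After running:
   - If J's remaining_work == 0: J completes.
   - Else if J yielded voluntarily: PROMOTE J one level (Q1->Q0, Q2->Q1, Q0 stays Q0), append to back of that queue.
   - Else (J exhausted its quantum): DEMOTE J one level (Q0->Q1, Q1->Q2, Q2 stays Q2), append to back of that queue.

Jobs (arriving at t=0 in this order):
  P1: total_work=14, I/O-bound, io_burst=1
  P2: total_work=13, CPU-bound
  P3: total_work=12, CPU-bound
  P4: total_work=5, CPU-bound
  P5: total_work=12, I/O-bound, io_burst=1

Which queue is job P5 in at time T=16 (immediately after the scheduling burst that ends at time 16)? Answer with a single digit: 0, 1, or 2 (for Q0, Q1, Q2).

t=0-1: P1@Q0 runs 1, rem=13, I/O yield, promote→Q0. Q0=[P2,P3,P4,P5,P1] Q1=[] Q2=[]
t=1-4: P2@Q0 runs 3, rem=10, quantum used, demote→Q1. Q0=[P3,P4,P5,P1] Q1=[P2] Q2=[]
t=4-7: P3@Q0 runs 3, rem=9, quantum used, demote→Q1. Q0=[P4,P5,P1] Q1=[P2,P3] Q2=[]
t=7-10: P4@Q0 runs 3, rem=2, quantum used, demote→Q1. Q0=[P5,P1] Q1=[P2,P3,P4] Q2=[]
t=10-11: P5@Q0 runs 1, rem=11, I/O yield, promote→Q0. Q0=[P1,P5] Q1=[P2,P3,P4] Q2=[]
t=11-12: P1@Q0 runs 1, rem=12, I/O yield, promote→Q0. Q0=[P5,P1] Q1=[P2,P3,P4] Q2=[]
t=12-13: P5@Q0 runs 1, rem=10, I/O yield, promote→Q0. Q0=[P1,P5] Q1=[P2,P3,P4] Q2=[]
t=13-14: P1@Q0 runs 1, rem=11, I/O yield, promote→Q0. Q0=[P5,P1] Q1=[P2,P3,P4] Q2=[]
t=14-15: P5@Q0 runs 1, rem=9, I/O yield, promote→Q0. Q0=[P1,P5] Q1=[P2,P3,P4] Q2=[]
t=15-16: P1@Q0 runs 1, rem=10, I/O yield, promote→Q0. Q0=[P5,P1] Q1=[P2,P3,P4] Q2=[]
t=16-17: P5@Q0 runs 1, rem=8, I/O yield, promote→Q0. Q0=[P1,P5] Q1=[P2,P3,P4] Q2=[]
t=17-18: P1@Q0 runs 1, rem=9, I/O yield, promote→Q0. Q0=[P5,P1] Q1=[P2,P3,P4] Q2=[]
t=18-19: P5@Q0 runs 1, rem=7, I/O yield, promote→Q0. Q0=[P1,P5] Q1=[P2,P3,P4] Q2=[]
t=19-20: P1@Q0 runs 1, rem=8, I/O yield, promote→Q0. Q0=[P5,P1] Q1=[P2,P3,P4] Q2=[]
t=20-21: P5@Q0 runs 1, rem=6, I/O yield, promote→Q0. Q0=[P1,P5] Q1=[P2,P3,P4] Q2=[]
t=21-22: P1@Q0 runs 1, rem=7, I/O yield, promote→Q0. Q0=[P5,P1] Q1=[P2,P3,P4] Q2=[]
t=22-23: P5@Q0 runs 1, rem=5, I/O yield, promote→Q0. Q0=[P1,P5] Q1=[P2,P3,P4] Q2=[]
t=23-24: P1@Q0 runs 1, rem=6, I/O yield, promote→Q0. Q0=[P5,P1] Q1=[P2,P3,P4] Q2=[]
t=24-25: P5@Q0 runs 1, rem=4, I/O yield, promote→Q0. Q0=[P1,P5] Q1=[P2,P3,P4] Q2=[]
t=25-26: P1@Q0 runs 1, rem=5, I/O yield, promote→Q0. Q0=[P5,P1] Q1=[P2,P3,P4] Q2=[]
t=26-27: P5@Q0 runs 1, rem=3, I/O yield, promote→Q0. Q0=[P1,P5] Q1=[P2,P3,P4] Q2=[]
t=27-28: P1@Q0 runs 1, rem=4, I/O yield, promote→Q0. Q0=[P5,P1] Q1=[P2,P3,P4] Q2=[]
t=28-29: P5@Q0 runs 1, rem=2, I/O yield, promote→Q0. Q0=[P1,P5] Q1=[P2,P3,P4] Q2=[]
t=29-30: P1@Q0 runs 1, rem=3, I/O yield, promote→Q0. Q0=[P5,P1] Q1=[P2,P3,P4] Q2=[]
t=30-31: P5@Q0 runs 1, rem=1, I/O yield, promote→Q0. Q0=[P1,P5] Q1=[P2,P3,P4] Q2=[]
t=31-32: P1@Q0 runs 1, rem=2, I/O yield, promote→Q0. Q0=[P5,P1] Q1=[P2,P3,P4] Q2=[]
t=32-33: P5@Q0 runs 1, rem=0, completes. Q0=[P1] Q1=[P2,P3,P4] Q2=[]
t=33-34: P1@Q0 runs 1, rem=1, I/O yield, promote→Q0. Q0=[P1] Q1=[P2,P3,P4] Q2=[]
t=34-35: P1@Q0 runs 1, rem=0, completes. Q0=[] Q1=[P2,P3,P4] Q2=[]
t=35-39: P2@Q1 runs 4, rem=6, quantum used, demote→Q2. Q0=[] Q1=[P3,P4] Q2=[P2]
t=39-43: P3@Q1 runs 4, rem=5, quantum used, demote→Q2. Q0=[] Q1=[P4] Q2=[P2,P3]
t=43-45: P4@Q1 runs 2, rem=0, completes. Q0=[] Q1=[] Q2=[P2,P3]
t=45-51: P2@Q2 runs 6, rem=0, completes. Q0=[] Q1=[] Q2=[P3]
t=51-56: P3@Q2 runs 5, rem=0, completes. Q0=[] Q1=[] Q2=[]

Answer: 0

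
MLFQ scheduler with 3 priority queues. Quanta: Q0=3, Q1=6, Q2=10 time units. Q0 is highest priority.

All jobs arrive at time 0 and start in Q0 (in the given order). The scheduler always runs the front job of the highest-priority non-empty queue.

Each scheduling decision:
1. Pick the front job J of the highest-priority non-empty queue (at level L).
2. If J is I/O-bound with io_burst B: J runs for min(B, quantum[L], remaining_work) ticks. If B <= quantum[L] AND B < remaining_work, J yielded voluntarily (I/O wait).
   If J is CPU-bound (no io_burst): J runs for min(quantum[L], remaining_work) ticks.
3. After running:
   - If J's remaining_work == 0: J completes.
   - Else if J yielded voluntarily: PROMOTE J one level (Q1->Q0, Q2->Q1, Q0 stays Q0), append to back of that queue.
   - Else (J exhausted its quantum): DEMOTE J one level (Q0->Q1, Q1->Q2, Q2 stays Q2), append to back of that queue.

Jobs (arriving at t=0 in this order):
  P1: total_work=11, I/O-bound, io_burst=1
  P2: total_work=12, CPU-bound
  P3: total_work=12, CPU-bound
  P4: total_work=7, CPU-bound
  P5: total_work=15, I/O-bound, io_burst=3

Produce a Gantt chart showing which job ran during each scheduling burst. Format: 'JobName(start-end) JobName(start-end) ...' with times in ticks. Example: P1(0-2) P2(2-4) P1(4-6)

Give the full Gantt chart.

t=0-1: P1@Q0 runs 1, rem=10, I/O yield, promote→Q0. Q0=[P2,P3,P4,P5,P1] Q1=[] Q2=[]
t=1-4: P2@Q0 runs 3, rem=9, quantum used, demote→Q1. Q0=[P3,P4,P5,P1] Q1=[P2] Q2=[]
t=4-7: P3@Q0 runs 3, rem=9, quantum used, demote→Q1. Q0=[P4,P5,P1] Q1=[P2,P3] Q2=[]
t=7-10: P4@Q0 runs 3, rem=4, quantum used, demote→Q1. Q0=[P5,P1] Q1=[P2,P3,P4] Q2=[]
t=10-13: P5@Q0 runs 3, rem=12, I/O yield, promote→Q0. Q0=[P1,P5] Q1=[P2,P3,P4] Q2=[]
t=13-14: P1@Q0 runs 1, rem=9, I/O yield, promote→Q0. Q0=[P5,P1] Q1=[P2,P3,P4] Q2=[]
t=14-17: P5@Q0 runs 3, rem=9, I/O yield, promote→Q0. Q0=[P1,P5] Q1=[P2,P3,P4] Q2=[]
t=17-18: P1@Q0 runs 1, rem=8, I/O yield, promote→Q0. Q0=[P5,P1] Q1=[P2,P3,P4] Q2=[]
t=18-21: P5@Q0 runs 3, rem=6, I/O yield, promote→Q0. Q0=[P1,P5] Q1=[P2,P3,P4] Q2=[]
t=21-22: P1@Q0 runs 1, rem=7, I/O yield, promote→Q0. Q0=[P5,P1] Q1=[P2,P3,P4] Q2=[]
t=22-25: P5@Q0 runs 3, rem=3, I/O yield, promote→Q0. Q0=[P1,P5] Q1=[P2,P3,P4] Q2=[]
t=25-26: P1@Q0 runs 1, rem=6, I/O yield, promote→Q0. Q0=[P5,P1] Q1=[P2,P3,P4] Q2=[]
t=26-29: P5@Q0 runs 3, rem=0, completes. Q0=[P1] Q1=[P2,P3,P4] Q2=[]
t=29-30: P1@Q0 runs 1, rem=5, I/O yield, promote→Q0. Q0=[P1] Q1=[P2,P3,P4] Q2=[]
t=30-31: P1@Q0 runs 1, rem=4, I/O yield, promote→Q0. Q0=[P1] Q1=[P2,P3,P4] Q2=[]
t=31-32: P1@Q0 runs 1, rem=3, I/O yield, promote→Q0. Q0=[P1] Q1=[P2,P3,P4] Q2=[]
t=32-33: P1@Q0 runs 1, rem=2, I/O yield, promote→Q0. Q0=[P1] Q1=[P2,P3,P4] Q2=[]
t=33-34: P1@Q0 runs 1, rem=1, I/O yield, promote→Q0. Q0=[P1] Q1=[P2,P3,P4] Q2=[]
t=34-35: P1@Q0 runs 1, rem=0, completes. Q0=[] Q1=[P2,P3,P4] Q2=[]
t=35-41: P2@Q1 runs 6, rem=3, quantum used, demote→Q2. Q0=[] Q1=[P3,P4] Q2=[P2]
t=41-47: P3@Q1 runs 6, rem=3, quantum used, demote→Q2. Q0=[] Q1=[P4] Q2=[P2,P3]
t=47-51: P4@Q1 runs 4, rem=0, completes. Q0=[] Q1=[] Q2=[P2,P3]
t=51-54: P2@Q2 runs 3, rem=0, completes. Q0=[] Q1=[] Q2=[P3]
t=54-57: P3@Q2 runs 3, rem=0, completes. Q0=[] Q1=[] Q2=[]

Answer: P1(0-1) P2(1-4) P3(4-7) P4(7-10) P5(10-13) P1(13-14) P5(14-17) P1(17-18) P5(18-21) P1(21-22) P5(22-25) P1(25-26) P5(26-29) P1(29-30) P1(30-31) P1(31-32) P1(32-33) P1(33-34) P1(34-35) P2(35-41) P3(41-47) P4(47-51) P2(51-54) P3(54-57)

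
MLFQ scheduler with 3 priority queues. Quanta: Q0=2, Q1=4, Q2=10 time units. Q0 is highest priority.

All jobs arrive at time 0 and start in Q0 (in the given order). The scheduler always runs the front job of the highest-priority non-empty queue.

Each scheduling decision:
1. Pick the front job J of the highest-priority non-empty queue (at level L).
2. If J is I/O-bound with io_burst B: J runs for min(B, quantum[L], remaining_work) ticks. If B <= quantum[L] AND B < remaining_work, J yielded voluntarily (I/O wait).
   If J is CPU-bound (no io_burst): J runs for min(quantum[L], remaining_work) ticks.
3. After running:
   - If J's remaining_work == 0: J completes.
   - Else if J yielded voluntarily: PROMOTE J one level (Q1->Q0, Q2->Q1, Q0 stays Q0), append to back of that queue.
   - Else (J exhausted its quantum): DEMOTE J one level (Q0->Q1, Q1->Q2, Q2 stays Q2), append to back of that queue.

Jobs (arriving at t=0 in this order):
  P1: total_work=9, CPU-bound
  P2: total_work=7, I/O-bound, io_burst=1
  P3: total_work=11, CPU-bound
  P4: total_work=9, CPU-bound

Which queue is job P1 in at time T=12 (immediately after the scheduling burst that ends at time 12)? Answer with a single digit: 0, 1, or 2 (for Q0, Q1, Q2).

t=0-2: P1@Q0 runs 2, rem=7, quantum used, demote→Q1. Q0=[P2,P3,P4] Q1=[P1] Q2=[]
t=2-3: P2@Q0 runs 1, rem=6, I/O yield, promote→Q0. Q0=[P3,P4,P2] Q1=[P1] Q2=[]
t=3-5: P3@Q0 runs 2, rem=9, quantum used, demote→Q1. Q0=[P4,P2] Q1=[P1,P3] Q2=[]
t=5-7: P4@Q0 runs 2, rem=7, quantum used, demote→Q1. Q0=[P2] Q1=[P1,P3,P4] Q2=[]
t=7-8: P2@Q0 runs 1, rem=5, I/O yield, promote→Q0. Q0=[P2] Q1=[P1,P3,P4] Q2=[]
t=8-9: P2@Q0 runs 1, rem=4, I/O yield, promote→Q0. Q0=[P2] Q1=[P1,P3,P4] Q2=[]
t=9-10: P2@Q0 runs 1, rem=3, I/O yield, promote→Q0. Q0=[P2] Q1=[P1,P3,P4] Q2=[]
t=10-11: P2@Q0 runs 1, rem=2, I/O yield, promote→Q0. Q0=[P2] Q1=[P1,P3,P4] Q2=[]
t=11-12: P2@Q0 runs 1, rem=1, I/O yield, promote→Q0. Q0=[P2] Q1=[P1,P3,P4] Q2=[]
t=12-13: P2@Q0 runs 1, rem=0, completes. Q0=[] Q1=[P1,P3,P4] Q2=[]
t=13-17: P1@Q1 runs 4, rem=3, quantum used, demote→Q2. Q0=[] Q1=[P3,P4] Q2=[P1]
t=17-21: P3@Q1 runs 4, rem=5, quantum used, demote→Q2. Q0=[] Q1=[P4] Q2=[P1,P3]
t=21-25: P4@Q1 runs 4, rem=3, quantum used, demote→Q2. Q0=[] Q1=[] Q2=[P1,P3,P4]
t=25-28: P1@Q2 runs 3, rem=0, completes. Q0=[] Q1=[] Q2=[P3,P4]
t=28-33: P3@Q2 runs 5, rem=0, completes. Q0=[] Q1=[] Q2=[P4]
t=33-36: P4@Q2 runs 3, rem=0, completes. Q0=[] Q1=[] Q2=[]

Answer: 1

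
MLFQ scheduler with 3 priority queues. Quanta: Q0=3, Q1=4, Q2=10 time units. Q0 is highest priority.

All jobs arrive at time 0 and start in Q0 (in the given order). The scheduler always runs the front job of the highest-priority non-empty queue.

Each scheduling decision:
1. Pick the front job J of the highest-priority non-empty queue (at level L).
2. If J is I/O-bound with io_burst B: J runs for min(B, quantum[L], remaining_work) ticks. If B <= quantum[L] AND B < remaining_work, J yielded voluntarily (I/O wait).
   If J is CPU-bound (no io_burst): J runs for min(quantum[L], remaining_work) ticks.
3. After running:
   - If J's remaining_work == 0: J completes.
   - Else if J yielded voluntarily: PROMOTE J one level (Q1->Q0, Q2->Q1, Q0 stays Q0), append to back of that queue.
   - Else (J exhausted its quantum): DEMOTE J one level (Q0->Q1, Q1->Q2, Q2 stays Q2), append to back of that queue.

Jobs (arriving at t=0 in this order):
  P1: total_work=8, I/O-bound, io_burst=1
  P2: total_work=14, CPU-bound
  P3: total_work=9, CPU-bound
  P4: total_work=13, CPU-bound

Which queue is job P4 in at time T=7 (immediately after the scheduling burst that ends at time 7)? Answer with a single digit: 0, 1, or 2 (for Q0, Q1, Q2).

t=0-1: P1@Q0 runs 1, rem=7, I/O yield, promote→Q0. Q0=[P2,P3,P4,P1] Q1=[] Q2=[]
t=1-4: P2@Q0 runs 3, rem=11, quantum used, demote→Q1. Q0=[P3,P4,P1] Q1=[P2] Q2=[]
t=4-7: P3@Q0 runs 3, rem=6, quantum used, demote→Q1. Q0=[P4,P1] Q1=[P2,P3] Q2=[]
t=7-10: P4@Q0 runs 3, rem=10, quantum used, demote→Q1. Q0=[P1] Q1=[P2,P3,P4] Q2=[]
t=10-11: P1@Q0 runs 1, rem=6, I/O yield, promote→Q0. Q0=[P1] Q1=[P2,P3,P4] Q2=[]
t=11-12: P1@Q0 runs 1, rem=5, I/O yield, promote→Q0. Q0=[P1] Q1=[P2,P3,P4] Q2=[]
t=12-13: P1@Q0 runs 1, rem=4, I/O yield, promote→Q0. Q0=[P1] Q1=[P2,P3,P4] Q2=[]
t=13-14: P1@Q0 runs 1, rem=3, I/O yield, promote→Q0. Q0=[P1] Q1=[P2,P3,P4] Q2=[]
t=14-15: P1@Q0 runs 1, rem=2, I/O yield, promote→Q0. Q0=[P1] Q1=[P2,P3,P4] Q2=[]
t=15-16: P1@Q0 runs 1, rem=1, I/O yield, promote→Q0. Q0=[P1] Q1=[P2,P3,P4] Q2=[]
t=16-17: P1@Q0 runs 1, rem=0, completes. Q0=[] Q1=[P2,P3,P4] Q2=[]
t=17-21: P2@Q1 runs 4, rem=7, quantum used, demote→Q2. Q0=[] Q1=[P3,P4] Q2=[P2]
t=21-25: P3@Q1 runs 4, rem=2, quantum used, demote→Q2. Q0=[] Q1=[P4] Q2=[P2,P3]
t=25-29: P4@Q1 runs 4, rem=6, quantum used, demote→Q2. Q0=[] Q1=[] Q2=[P2,P3,P4]
t=29-36: P2@Q2 runs 7, rem=0, completes. Q0=[] Q1=[] Q2=[P3,P4]
t=36-38: P3@Q2 runs 2, rem=0, completes. Q0=[] Q1=[] Q2=[P4]
t=38-44: P4@Q2 runs 6, rem=0, completes. Q0=[] Q1=[] Q2=[]

Answer: 0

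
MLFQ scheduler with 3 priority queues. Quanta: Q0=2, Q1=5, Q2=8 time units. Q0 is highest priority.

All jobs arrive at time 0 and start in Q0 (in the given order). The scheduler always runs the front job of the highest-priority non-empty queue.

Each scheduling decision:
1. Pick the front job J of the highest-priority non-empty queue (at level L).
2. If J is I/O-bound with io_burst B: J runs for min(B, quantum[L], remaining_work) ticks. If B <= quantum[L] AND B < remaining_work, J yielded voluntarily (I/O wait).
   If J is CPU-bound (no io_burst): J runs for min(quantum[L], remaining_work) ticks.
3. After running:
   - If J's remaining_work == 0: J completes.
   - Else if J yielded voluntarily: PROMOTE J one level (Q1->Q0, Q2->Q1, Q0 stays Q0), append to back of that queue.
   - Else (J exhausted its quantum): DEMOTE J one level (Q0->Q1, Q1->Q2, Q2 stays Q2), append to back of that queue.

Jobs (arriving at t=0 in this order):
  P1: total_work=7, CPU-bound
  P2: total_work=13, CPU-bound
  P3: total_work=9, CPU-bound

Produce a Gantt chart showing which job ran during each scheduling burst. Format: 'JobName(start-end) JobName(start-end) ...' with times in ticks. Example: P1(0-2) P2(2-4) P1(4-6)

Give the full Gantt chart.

t=0-2: P1@Q0 runs 2, rem=5, quantum used, demote→Q1. Q0=[P2,P3] Q1=[P1] Q2=[]
t=2-4: P2@Q0 runs 2, rem=11, quantum used, demote→Q1. Q0=[P3] Q1=[P1,P2] Q2=[]
t=4-6: P3@Q0 runs 2, rem=7, quantum used, demote→Q1. Q0=[] Q1=[P1,P2,P3] Q2=[]
t=6-11: P1@Q1 runs 5, rem=0, completes. Q0=[] Q1=[P2,P3] Q2=[]
t=11-16: P2@Q1 runs 5, rem=6, quantum used, demote→Q2. Q0=[] Q1=[P3] Q2=[P2]
t=16-21: P3@Q1 runs 5, rem=2, quantum used, demote→Q2. Q0=[] Q1=[] Q2=[P2,P3]
t=21-27: P2@Q2 runs 6, rem=0, completes. Q0=[] Q1=[] Q2=[P3]
t=27-29: P3@Q2 runs 2, rem=0, completes. Q0=[] Q1=[] Q2=[]

Answer: P1(0-2) P2(2-4) P3(4-6) P1(6-11) P2(11-16) P3(16-21) P2(21-27) P3(27-29)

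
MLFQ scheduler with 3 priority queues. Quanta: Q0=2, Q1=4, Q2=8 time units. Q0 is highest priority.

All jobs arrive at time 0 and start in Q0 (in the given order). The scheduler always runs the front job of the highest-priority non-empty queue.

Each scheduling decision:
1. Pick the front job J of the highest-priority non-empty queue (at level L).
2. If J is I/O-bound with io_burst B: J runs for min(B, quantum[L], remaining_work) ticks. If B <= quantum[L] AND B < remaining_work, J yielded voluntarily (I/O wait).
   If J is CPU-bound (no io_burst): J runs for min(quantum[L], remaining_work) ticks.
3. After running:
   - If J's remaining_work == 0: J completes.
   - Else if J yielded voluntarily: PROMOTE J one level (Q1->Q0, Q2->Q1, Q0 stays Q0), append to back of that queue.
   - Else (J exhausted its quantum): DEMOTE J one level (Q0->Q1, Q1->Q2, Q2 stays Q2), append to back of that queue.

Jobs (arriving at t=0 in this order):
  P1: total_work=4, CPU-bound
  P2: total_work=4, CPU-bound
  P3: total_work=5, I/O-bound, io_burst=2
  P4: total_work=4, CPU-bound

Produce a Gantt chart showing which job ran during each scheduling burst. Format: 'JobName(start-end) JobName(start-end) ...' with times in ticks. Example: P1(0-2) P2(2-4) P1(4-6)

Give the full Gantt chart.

t=0-2: P1@Q0 runs 2, rem=2, quantum used, demote→Q1. Q0=[P2,P3,P4] Q1=[P1] Q2=[]
t=2-4: P2@Q0 runs 2, rem=2, quantum used, demote→Q1. Q0=[P3,P4] Q1=[P1,P2] Q2=[]
t=4-6: P3@Q0 runs 2, rem=3, I/O yield, promote→Q0. Q0=[P4,P3] Q1=[P1,P2] Q2=[]
t=6-8: P4@Q0 runs 2, rem=2, quantum used, demote→Q1. Q0=[P3] Q1=[P1,P2,P4] Q2=[]
t=8-10: P3@Q0 runs 2, rem=1, I/O yield, promote→Q0. Q0=[P3] Q1=[P1,P2,P4] Q2=[]
t=10-11: P3@Q0 runs 1, rem=0, completes. Q0=[] Q1=[P1,P2,P4] Q2=[]
t=11-13: P1@Q1 runs 2, rem=0, completes. Q0=[] Q1=[P2,P4] Q2=[]
t=13-15: P2@Q1 runs 2, rem=0, completes. Q0=[] Q1=[P4] Q2=[]
t=15-17: P4@Q1 runs 2, rem=0, completes. Q0=[] Q1=[] Q2=[]

Answer: P1(0-2) P2(2-4) P3(4-6) P4(6-8) P3(8-10) P3(10-11) P1(11-13) P2(13-15) P4(15-17)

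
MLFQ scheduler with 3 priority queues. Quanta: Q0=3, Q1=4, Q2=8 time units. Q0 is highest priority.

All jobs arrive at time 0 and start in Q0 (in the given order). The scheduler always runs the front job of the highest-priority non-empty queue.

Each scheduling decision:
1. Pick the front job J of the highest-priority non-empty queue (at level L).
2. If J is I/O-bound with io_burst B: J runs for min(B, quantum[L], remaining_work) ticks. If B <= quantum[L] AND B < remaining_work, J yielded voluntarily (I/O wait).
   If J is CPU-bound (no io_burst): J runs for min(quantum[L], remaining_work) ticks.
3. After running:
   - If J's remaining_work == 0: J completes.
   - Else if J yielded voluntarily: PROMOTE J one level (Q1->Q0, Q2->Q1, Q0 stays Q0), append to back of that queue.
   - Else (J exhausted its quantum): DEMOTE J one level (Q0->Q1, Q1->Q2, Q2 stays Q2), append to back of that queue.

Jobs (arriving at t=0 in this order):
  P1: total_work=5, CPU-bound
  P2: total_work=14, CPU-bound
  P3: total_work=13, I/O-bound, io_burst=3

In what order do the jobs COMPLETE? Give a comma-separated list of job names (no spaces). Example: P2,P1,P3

t=0-3: P1@Q0 runs 3, rem=2, quantum used, demote→Q1. Q0=[P2,P3] Q1=[P1] Q2=[]
t=3-6: P2@Q0 runs 3, rem=11, quantum used, demote→Q1. Q0=[P3] Q1=[P1,P2] Q2=[]
t=6-9: P3@Q0 runs 3, rem=10, I/O yield, promote→Q0. Q0=[P3] Q1=[P1,P2] Q2=[]
t=9-12: P3@Q0 runs 3, rem=7, I/O yield, promote→Q0. Q0=[P3] Q1=[P1,P2] Q2=[]
t=12-15: P3@Q0 runs 3, rem=4, I/O yield, promote→Q0. Q0=[P3] Q1=[P1,P2] Q2=[]
t=15-18: P3@Q0 runs 3, rem=1, I/O yield, promote→Q0. Q0=[P3] Q1=[P1,P2] Q2=[]
t=18-19: P3@Q0 runs 1, rem=0, completes. Q0=[] Q1=[P1,P2] Q2=[]
t=19-21: P1@Q1 runs 2, rem=0, completes. Q0=[] Q1=[P2] Q2=[]
t=21-25: P2@Q1 runs 4, rem=7, quantum used, demote→Q2. Q0=[] Q1=[] Q2=[P2]
t=25-32: P2@Q2 runs 7, rem=0, completes. Q0=[] Q1=[] Q2=[]

Answer: P3,P1,P2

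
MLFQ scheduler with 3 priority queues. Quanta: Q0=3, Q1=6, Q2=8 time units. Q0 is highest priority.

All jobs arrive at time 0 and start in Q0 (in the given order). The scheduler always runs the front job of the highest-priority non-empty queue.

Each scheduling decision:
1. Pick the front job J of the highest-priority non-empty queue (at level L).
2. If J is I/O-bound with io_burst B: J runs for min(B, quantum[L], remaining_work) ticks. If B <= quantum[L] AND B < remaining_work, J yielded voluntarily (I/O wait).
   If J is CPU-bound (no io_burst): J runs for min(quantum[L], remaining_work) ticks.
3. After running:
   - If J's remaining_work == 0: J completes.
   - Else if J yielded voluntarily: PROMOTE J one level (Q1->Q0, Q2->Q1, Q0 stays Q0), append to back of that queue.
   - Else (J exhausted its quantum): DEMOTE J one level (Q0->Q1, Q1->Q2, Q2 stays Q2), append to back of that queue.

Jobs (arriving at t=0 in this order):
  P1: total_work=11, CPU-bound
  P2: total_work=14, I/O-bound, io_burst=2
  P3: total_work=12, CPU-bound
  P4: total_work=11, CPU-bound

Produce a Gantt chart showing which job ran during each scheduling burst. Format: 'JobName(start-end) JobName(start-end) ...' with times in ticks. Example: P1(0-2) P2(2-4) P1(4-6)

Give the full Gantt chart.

t=0-3: P1@Q0 runs 3, rem=8, quantum used, demote→Q1. Q0=[P2,P3,P4] Q1=[P1] Q2=[]
t=3-5: P2@Q0 runs 2, rem=12, I/O yield, promote→Q0. Q0=[P3,P4,P2] Q1=[P1] Q2=[]
t=5-8: P3@Q0 runs 3, rem=9, quantum used, demote→Q1. Q0=[P4,P2] Q1=[P1,P3] Q2=[]
t=8-11: P4@Q0 runs 3, rem=8, quantum used, demote→Q1. Q0=[P2] Q1=[P1,P3,P4] Q2=[]
t=11-13: P2@Q0 runs 2, rem=10, I/O yield, promote→Q0. Q0=[P2] Q1=[P1,P3,P4] Q2=[]
t=13-15: P2@Q0 runs 2, rem=8, I/O yield, promote→Q0. Q0=[P2] Q1=[P1,P3,P4] Q2=[]
t=15-17: P2@Q0 runs 2, rem=6, I/O yield, promote→Q0. Q0=[P2] Q1=[P1,P3,P4] Q2=[]
t=17-19: P2@Q0 runs 2, rem=4, I/O yield, promote→Q0. Q0=[P2] Q1=[P1,P3,P4] Q2=[]
t=19-21: P2@Q0 runs 2, rem=2, I/O yield, promote→Q0. Q0=[P2] Q1=[P1,P3,P4] Q2=[]
t=21-23: P2@Q0 runs 2, rem=0, completes. Q0=[] Q1=[P1,P3,P4] Q2=[]
t=23-29: P1@Q1 runs 6, rem=2, quantum used, demote→Q2. Q0=[] Q1=[P3,P4] Q2=[P1]
t=29-35: P3@Q1 runs 6, rem=3, quantum used, demote→Q2. Q0=[] Q1=[P4] Q2=[P1,P3]
t=35-41: P4@Q1 runs 6, rem=2, quantum used, demote→Q2. Q0=[] Q1=[] Q2=[P1,P3,P4]
t=41-43: P1@Q2 runs 2, rem=0, completes. Q0=[] Q1=[] Q2=[P3,P4]
t=43-46: P3@Q2 runs 3, rem=0, completes. Q0=[] Q1=[] Q2=[P4]
t=46-48: P4@Q2 runs 2, rem=0, completes. Q0=[] Q1=[] Q2=[]

Answer: P1(0-3) P2(3-5) P3(5-8) P4(8-11) P2(11-13) P2(13-15) P2(15-17) P2(17-19) P2(19-21) P2(21-23) P1(23-29) P3(29-35) P4(35-41) P1(41-43) P3(43-46) P4(46-48)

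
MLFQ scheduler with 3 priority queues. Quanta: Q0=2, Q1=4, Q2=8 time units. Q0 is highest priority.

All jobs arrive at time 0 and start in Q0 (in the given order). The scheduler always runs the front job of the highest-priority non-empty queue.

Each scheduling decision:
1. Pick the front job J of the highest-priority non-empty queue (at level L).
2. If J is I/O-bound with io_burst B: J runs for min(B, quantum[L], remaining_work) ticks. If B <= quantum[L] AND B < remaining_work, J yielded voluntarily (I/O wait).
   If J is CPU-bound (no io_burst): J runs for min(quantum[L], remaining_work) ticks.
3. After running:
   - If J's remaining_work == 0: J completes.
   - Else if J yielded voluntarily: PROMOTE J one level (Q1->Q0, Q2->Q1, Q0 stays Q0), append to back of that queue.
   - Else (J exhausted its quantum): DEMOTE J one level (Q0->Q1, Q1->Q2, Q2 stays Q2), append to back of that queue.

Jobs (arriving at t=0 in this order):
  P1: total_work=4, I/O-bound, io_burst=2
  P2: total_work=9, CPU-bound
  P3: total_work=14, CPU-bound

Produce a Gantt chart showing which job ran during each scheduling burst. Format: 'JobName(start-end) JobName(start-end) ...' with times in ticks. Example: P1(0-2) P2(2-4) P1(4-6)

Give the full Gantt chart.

t=0-2: P1@Q0 runs 2, rem=2, I/O yield, promote→Q0. Q0=[P2,P3,P1] Q1=[] Q2=[]
t=2-4: P2@Q0 runs 2, rem=7, quantum used, demote→Q1. Q0=[P3,P1] Q1=[P2] Q2=[]
t=4-6: P3@Q0 runs 2, rem=12, quantum used, demote→Q1. Q0=[P1] Q1=[P2,P3] Q2=[]
t=6-8: P1@Q0 runs 2, rem=0, completes. Q0=[] Q1=[P2,P3] Q2=[]
t=8-12: P2@Q1 runs 4, rem=3, quantum used, demote→Q2. Q0=[] Q1=[P3] Q2=[P2]
t=12-16: P3@Q1 runs 4, rem=8, quantum used, demote→Q2. Q0=[] Q1=[] Q2=[P2,P3]
t=16-19: P2@Q2 runs 3, rem=0, completes. Q0=[] Q1=[] Q2=[P3]
t=19-27: P3@Q2 runs 8, rem=0, completes. Q0=[] Q1=[] Q2=[]

Answer: P1(0-2) P2(2-4) P3(4-6) P1(6-8) P2(8-12) P3(12-16) P2(16-19) P3(19-27)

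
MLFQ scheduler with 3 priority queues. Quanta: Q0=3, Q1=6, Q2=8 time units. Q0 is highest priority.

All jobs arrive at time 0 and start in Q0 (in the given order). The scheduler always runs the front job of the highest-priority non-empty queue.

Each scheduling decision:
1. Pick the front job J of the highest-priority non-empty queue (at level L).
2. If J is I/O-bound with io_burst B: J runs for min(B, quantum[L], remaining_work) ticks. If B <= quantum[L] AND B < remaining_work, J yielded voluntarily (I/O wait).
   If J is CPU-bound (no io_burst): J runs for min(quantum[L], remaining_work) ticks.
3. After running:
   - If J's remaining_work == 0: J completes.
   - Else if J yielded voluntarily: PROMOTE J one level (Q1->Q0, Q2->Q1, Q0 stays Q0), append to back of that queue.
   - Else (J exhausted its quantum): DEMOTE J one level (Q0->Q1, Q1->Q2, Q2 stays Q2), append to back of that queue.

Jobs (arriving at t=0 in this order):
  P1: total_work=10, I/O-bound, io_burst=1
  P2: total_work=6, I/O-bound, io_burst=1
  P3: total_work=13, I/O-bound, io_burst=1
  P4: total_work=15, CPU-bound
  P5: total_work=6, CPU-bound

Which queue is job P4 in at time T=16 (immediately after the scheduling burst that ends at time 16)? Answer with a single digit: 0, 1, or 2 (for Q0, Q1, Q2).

t=0-1: P1@Q0 runs 1, rem=9, I/O yield, promote→Q0. Q0=[P2,P3,P4,P5,P1] Q1=[] Q2=[]
t=1-2: P2@Q0 runs 1, rem=5, I/O yield, promote→Q0. Q0=[P3,P4,P5,P1,P2] Q1=[] Q2=[]
t=2-3: P3@Q0 runs 1, rem=12, I/O yield, promote→Q0. Q0=[P4,P5,P1,P2,P3] Q1=[] Q2=[]
t=3-6: P4@Q0 runs 3, rem=12, quantum used, demote→Q1. Q0=[P5,P1,P2,P3] Q1=[P4] Q2=[]
t=6-9: P5@Q0 runs 3, rem=3, quantum used, demote→Q1. Q0=[P1,P2,P3] Q1=[P4,P5] Q2=[]
t=9-10: P1@Q0 runs 1, rem=8, I/O yield, promote→Q0. Q0=[P2,P3,P1] Q1=[P4,P5] Q2=[]
t=10-11: P2@Q0 runs 1, rem=4, I/O yield, promote→Q0. Q0=[P3,P1,P2] Q1=[P4,P5] Q2=[]
t=11-12: P3@Q0 runs 1, rem=11, I/O yield, promote→Q0. Q0=[P1,P2,P3] Q1=[P4,P5] Q2=[]
t=12-13: P1@Q0 runs 1, rem=7, I/O yield, promote→Q0. Q0=[P2,P3,P1] Q1=[P4,P5] Q2=[]
t=13-14: P2@Q0 runs 1, rem=3, I/O yield, promote→Q0. Q0=[P3,P1,P2] Q1=[P4,P5] Q2=[]
t=14-15: P3@Q0 runs 1, rem=10, I/O yield, promote→Q0. Q0=[P1,P2,P3] Q1=[P4,P5] Q2=[]
t=15-16: P1@Q0 runs 1, rem=6, I/O yield, promote→Q0. Q0=[P2,P3,P1] Q1=[P4,P5] Q2=[]
t=16-17: P2@Q0 runs 1, rem=2, I/O yield, promote→Q0. Q0=[P3,P1,P2] Q1=[P4,P5] Q2=[]
t=17-18: P3@Q0 runs 1, rem=9, I/O yield, promote→Q0. Q0=[P1,P2,P3] Q1=[P4,P5] Q2=[]
t=18-19: P1@Q0 runs 1, rem=5, I/O yield, promote→Q0. Q0=[P2,P3,P1] Q1=[P4,P5] Q2=[]
t=19-20: P2@Q0 runs 1, rem=1, I/O yield, promote→Q0. Q0=[P3,P1,P2] Q1=[P4,P5] Q2=[]
t=20-21: P3@Q0 runs 1, rem=8, I/O yield, promote→Q0. Q0=[P1,P2,P3] Q1=[P4,P5] Q2=[]
t=21-22: P1@Q0 runs 1, rem=4, I/O yield, promote→Q0. Q0=[P2,P3,P1] Q1=[P4,P5] Q2=[]
t=22-23: P2@Q0 runs 1, rem=0, completes. Q0=[P3,P1] Q1=[P4,P5] Q2=[]
t=23-24: P3@Q0 runs 1, rem=7, I/O yield, promote→Q0. Q0=[P1,P3] Q1=[P4,P5] Q2=[]
t=24-25: P1@Q0 runs 1, rem=3, I/O yield, promote→Q0. Q0=[P3,P1] Q1=[P4,P5] Q2=[]
t=25-26: P3@Q0 runs 1, rem=6, I/O yield, promote→Q0. Q0=[P1,P3] Q1=[P4,P5] Q2=[]
t=26-27: P1@Q0 runs 1, rem=2, I/O yield, promote→Q0. Q0=[P3,P1] Q1=[P4,P5] Q2=[]
t=27-28: P3@Q0 runs 1, rem=5, I/O yield, promote→Q0. Q0=[P1,P3] Q1=[P4,P5] Q2=[]
t=28-29: P1@Q0 runs 1, rem=1, I/O yield, promote→Q0. Q0=[P3,P1] Q1=[P4,P5] Q2=[]
t=29-30: P3@Q0 runs 1, rem=4, I/O yield, promote→Q0. Q0=[P1,P3] Q1=[P4,P5] Q2=[]
t=30-31: P1@Q0 runs 1, rem=0, completes. Q0=[P3] Q1=[P4,P5] Q2=[]
t=31-32: P3@Q0 runs 1, rem=3, I/O yield, promote→Q0. Q0=[P3] Q1=[P4,P5] Q2=[]
t=32-33: P3@Q0 runs 1, rem=2, I/O yield, promote→Q0. Q0=[P3] Q1=[P4,P5] Q2=[]
t=33-34: P3@Q0 runs 1, rem=1, I/O yield, promote→Q0. Q0=[P3] Q1=[P4,P5] Q2=[]
t=34-35: P3@Q0 runs 1, rem=0, completes. Q0=[] Q1=[P4,P5] Q2=[]
t=35-41: P4@Q1 runs 6, rem=6, quantum used, demote→Q2. Q0=[] Q1=[P5] Q2=[P4]
t=41-44: P5@Q1 runs 3, rem=0, completes. Q0=[] Q1=[] Q2=[P4]
t=44-50: P4@Q2 runs 6, rem=0, completes. Q0=[] Q1=[] Q2=[]

Answer: 1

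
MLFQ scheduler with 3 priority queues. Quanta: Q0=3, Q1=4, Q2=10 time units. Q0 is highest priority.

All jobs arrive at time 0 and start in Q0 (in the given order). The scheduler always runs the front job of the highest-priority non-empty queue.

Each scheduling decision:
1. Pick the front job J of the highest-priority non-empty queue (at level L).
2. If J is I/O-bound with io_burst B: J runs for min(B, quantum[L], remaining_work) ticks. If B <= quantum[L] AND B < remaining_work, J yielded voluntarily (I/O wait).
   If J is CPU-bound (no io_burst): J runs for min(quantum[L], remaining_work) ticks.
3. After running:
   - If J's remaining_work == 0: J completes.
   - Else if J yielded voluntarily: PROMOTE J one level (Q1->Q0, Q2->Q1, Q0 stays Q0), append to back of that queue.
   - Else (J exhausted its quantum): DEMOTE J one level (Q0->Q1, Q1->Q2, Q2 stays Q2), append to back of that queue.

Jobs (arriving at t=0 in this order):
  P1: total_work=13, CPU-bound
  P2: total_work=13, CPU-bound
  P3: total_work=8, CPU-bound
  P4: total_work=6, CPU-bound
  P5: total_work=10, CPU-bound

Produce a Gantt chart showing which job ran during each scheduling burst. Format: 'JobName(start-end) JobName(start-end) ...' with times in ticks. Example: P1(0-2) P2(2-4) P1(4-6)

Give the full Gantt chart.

Answer: P1(0-3) P2(3-6) P3(6-9) P4(9-12) P5(12-15) P1(15-19) P2(19-23) P3(23-27) P4(27-30) P5(30-34) P1(34-40) P2(40-46) P3(46-47) P5(47-50)

Derivation:
t=0-3: P1@Q0 runs 3, rem=10, quantum used, demote→Q1. Q0=[P2,P3,P4,P5] Q1=[P1] Q2=[]
t=3-6: P2@Q0 runs 3, rem=10, quantum used, demote→Q1. Q0=[P3,P4,P5] Q1=[P1,P2] Q2=[]
t=6-9: P3@Q0 runs 3, rem=5, quantum used, demote→Q1. Q0=[P4,P5] Q1=[P1,P2,P3] Q2=[]
t=9-12: P4@Q0 runs 3, rem=3, quantum used, demote→Q1. Q0=[P5] Q1=[P1,P2,P3,P4] Q2=[]
t=12-15: P5@Q0 runs 3, rem=7, quantum used, demote→Q1. Q0=[] Q1=[P1,P2,P3,P4,P5] Q2=[]
t=15-19: P1@Q1 runs 4, rem=6, quantum used, demote→Q2. Q0=[] Q1=[P2,P3,P4,P5] Q2=[P1]
t=19-23: P2@Q1 runs 4, rem=6, quantum used, demote→Q2. Q0=[] Q1=[P3,P4,P5] Q2=[P1,P2]
t=23-27: P3@Q1 runs 4, rem=1, quantum used, demote→Q2. Q0=[] Q1=[P4,P5] Q2=[P1,P2,P3]
t=27-30: P4@Q1 runs 3, rem=0, completes. Q0=[] Q1=[P5] Q2=[P1,P2,P3]
t=30-34: P5@Q1 runs 4, rem=3, quantum used, demote→Q2. Q0=[] Q1=[] Q2=[P1,P2,P3,P5]
t=34-40: P1@Q2 runs 6, rem=0, completes. Q0=[] Q1=[] Q2=[P2,P3,P5]
t=40-46: P2@Q2 runs 6, rem=0, completes. Q0=[] Q1=[] Q2=[P3,P5]
t=46-47: P3@Q2 runs 1, rem=0, completes. Q0=[] Q1=[] Q2=[P5]
t=47-50: P5@Q2 runs 3, rem=0, completes. Q0=[] Q1=[] Q2=[]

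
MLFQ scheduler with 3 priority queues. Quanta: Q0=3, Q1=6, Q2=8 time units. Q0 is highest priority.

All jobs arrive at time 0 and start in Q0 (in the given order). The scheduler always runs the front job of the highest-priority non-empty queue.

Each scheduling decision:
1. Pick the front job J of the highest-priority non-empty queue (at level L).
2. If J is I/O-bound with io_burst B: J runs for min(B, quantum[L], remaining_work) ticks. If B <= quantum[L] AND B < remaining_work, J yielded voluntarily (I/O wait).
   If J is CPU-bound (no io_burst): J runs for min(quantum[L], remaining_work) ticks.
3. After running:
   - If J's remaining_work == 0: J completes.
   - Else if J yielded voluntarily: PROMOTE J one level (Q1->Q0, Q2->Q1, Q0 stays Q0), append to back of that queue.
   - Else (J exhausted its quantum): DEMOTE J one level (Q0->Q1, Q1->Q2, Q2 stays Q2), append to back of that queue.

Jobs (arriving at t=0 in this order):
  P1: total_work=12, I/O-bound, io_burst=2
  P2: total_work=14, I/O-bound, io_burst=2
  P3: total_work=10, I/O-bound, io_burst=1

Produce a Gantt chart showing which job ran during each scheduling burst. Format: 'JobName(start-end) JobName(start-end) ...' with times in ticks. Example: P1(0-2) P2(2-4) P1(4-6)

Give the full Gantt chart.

Answer: P1(0-2) P2(2-4) P3(4-5) P1(5-7) P2(7-9) P3(9-10) P1(10-12) P2(12-14) P3(14-15) P1(15-17) P2(17-19) P3(19-20) P1(20-22) P2(22-24) P3(24-25) P1(25-27) P2(27-29) P3(29-30) P2(30-32) P3(32-33) P3(33-34) P3(34-35) P3(35-36)

Derivation:
t=0-2: P1@Q0 runs 2, rem=10, I/O yield, promote→Q0. Q0=[P2,P3,P1] Q1=[] Q2=[]
t=2-4: P2@Q0 runs 2, rem=12, I/O yield, promote→Q0. Q0=[P3,P1,P2] Q1=[] Q2=[]
t=4-5: P3@Q0 runs 1, rem=9, I/O yield, promote→Q0. Q0=[P1,P2,P3] Q1=[] Q2=[]
t=5-7: P1@Q0 runs 2, rem=8, I/O yield, promote→Q0. Q0=[P2,P3,P1] Q1=[] Q2=[]
t=7-9: P2@Q0 runs 2, rem=10, I/O yield, promote→Q0. Q0=[P3,P1,P2] Q1=[] Q2=[]
t=9-10: P3@Q0 runs 1, rem=8, I/O yield, promote→Q0. Q0=[P1,P2,P3] Q1=[] Q2=[]
t=10-12: P1@Q0 runs 2, rem=6, I/O yield, promote→Q0. Q0=[P2,P3,P1] Q1=[] Q2=[]
t=12-14: P2@Q0 runs 2, rem=8, I/O yield, promote→Q0. Q0=[P3,P1,P2] Q1=[] Q2=[]
t=14-15: P3@Q0 runs 1, rem=7, I/O yield, promote→Q0. Q0=[P1,P2,P3] Q1=[] Q2=[]
t=15-17: P1@Q0 runs 2, rem=4, I/O yield, promote→Q0. Q0=[P2,P3,P1] Q1=[] Q2=[]
t=17-19: P2@Q0 runs 2, rem=6, I/O yield, promote→Q0. Q0=[P3,P1,P2] Q1=[] Q2=[]
t=19-20: P3@Q0 runs 1, rem=6, I/O yield, promote→Q0. Q0=[P1,P2,P3] Q1=[] Q2=[]
t=20-22: P1@Q0 runs 2, rem=2, I/O yield, promote→Q0. Q0=[P2,P3,P1] Q1=[] Q2=[]
t=22-24: P2@Q0 runs 2, rem=4, I/O yield, promote→Q0. Q0=[P3,P1,P2] Q1=[] Q2=[]
t=24-25: P3@Q0 runs 1, rem=5, I/O yield, promote→Q0. Q0=[P1,P2,P3] Q1=[] Q2=[]
t=25-27: P1@Q0 runs 2, rem=0, completes. Q0=[P2,P3] Q1=[] Q2=[]
t=27-29: P2@Q0 runs 2, rem=2, I/O yield, promote→Q0. Q0=[P3,P2] Q1=[] Q2=[]
t=29-30: P3@Q0 runs 1, rem=4, I/O yield, promote→Q0. Q0=[P2,P3] Q1=[] Q2=[]
t=30-32: P2@Q0 runs 2, rem=0, completes. Q0=[P3] Q1=[] Q2=[]
t=32-33: P3@Q0 runs 1, rem=3, I/O yield, promote→Q0. Q0=[P3] Q1=[] Q2=[]
t=33-34: P3@Q0 runs 1, rem=2, I/O yield, promote→Q0. Q0=[P3] Q1=[] Q2=[]
t=34-35: P3@Q0 runs 1, rem=1, I/O yield, promote→Q0. Q0=[P3] Q1=[] Q2=[]
t=35-36: P3@Q0 runs 1, rem=0, completes. Q0=[] Q1=[] Q2=[]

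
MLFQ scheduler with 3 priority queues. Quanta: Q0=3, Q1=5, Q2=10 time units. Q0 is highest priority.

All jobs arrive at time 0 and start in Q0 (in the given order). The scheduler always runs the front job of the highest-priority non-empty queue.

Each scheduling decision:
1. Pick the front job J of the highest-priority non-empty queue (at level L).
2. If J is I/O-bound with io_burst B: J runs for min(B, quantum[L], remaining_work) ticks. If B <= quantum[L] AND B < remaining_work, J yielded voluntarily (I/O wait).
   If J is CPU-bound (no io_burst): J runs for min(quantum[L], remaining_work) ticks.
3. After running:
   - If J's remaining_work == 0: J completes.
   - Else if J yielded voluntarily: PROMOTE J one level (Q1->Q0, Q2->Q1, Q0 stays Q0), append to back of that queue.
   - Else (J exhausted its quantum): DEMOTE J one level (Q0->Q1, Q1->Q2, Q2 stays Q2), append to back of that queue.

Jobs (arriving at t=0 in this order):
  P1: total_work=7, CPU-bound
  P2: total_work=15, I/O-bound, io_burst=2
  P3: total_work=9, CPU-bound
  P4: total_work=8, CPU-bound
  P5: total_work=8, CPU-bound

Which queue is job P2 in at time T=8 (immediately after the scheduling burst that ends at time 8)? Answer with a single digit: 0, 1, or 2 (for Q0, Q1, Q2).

Answer: 0

Derivation:
t=0-3: P1@Q0 runs 3, rem=4, quantum used, demote→Q1. Q0=[P2,P3,P4,P5] Q1=[P1] Q2=[]
t=3-5: P2@Q0 runs 2, rem=13, I/O yield, promote→Q0. Q0=[P3,P4,P5,P2] Q1=[P1] Q2=[]
t=5-8: P3@Q0 runs 3, rem=6, quantum used, demote→Q1. Q0=[P4,P5,P2] Q1=[P1,P3] Q2=[]
t=8-11: P4@Q0 runs 3, rem=5, quantum used, demote→Q1. Q0=[P5,P2] Q1=[P1,P3,P4] Q2=[]
t=11-14: P5@Q0 runs 3, rem=5, quantum used, demote→Q1. Q0=[P2] Q1=[P1,P3,P4,P5] Q2=[]
t=14-16: P2@Q0 runs 2, rem=11, I/O yield, promote→Q0. Q0=[P2] Q1=[P1,P3,P4,P5] Q2=[]
t=16-18: P2@Q0 runs 2, rem=9, I/O yield, promote→Q0. Q0=[P2] Q1=[P1,P3,P4,P5] Q2=[]
t=18-20: P2@Q0 runs 2, rem=7, I/O yield, promote→Q0. Q0=[P2] Q1=[P1,P3,P4,P5] Q2=[]
t=20-22: P2@Q0 runs 2, rem=5, I/O yield, promote→Q0. Q0=[P2] Q1=[P1,P3,P4,P5] Q2=[]
t=22-24: P2@Q0 runs 2, rem=3, I/O yield, promote→Q0. Q0=[P2] Q1=[P1,P3,P4,P5] Q2=[]
t=24-26: P2@Q0 runs 2, rem=1, I/O yield, promote→Q0. Q0=[P2] Q1=[P1,P3,P4,P5] Q2=[]
t=26-27: P2@Q0 runs 1, rem=0, completes. Q0=[] Q1=[P1,P3,P4,P5] Q2=[]
t=27-31: P1@Q1 runs 4, rem=0, completes. Q0=[] Q1=[P3,P4,P5] Q2=[]
t=31-36: P3@Q1 runs 5, rem=1, quantum used, demote→Q2. Q0=[] Q1=[P4,P5] Q2=[P3]
t=36-41: P4@Q1 runs 5, rem=0, completes. Q0=[] Q1=[P5] Q2=[P3]
t=41-46: P5@Q1 runs 5, rem=0, completes. Q0=[] Q1=[] Q2=[P3]
t=46-47: P3@Q2 runs 1, rem=0, completes. Q0=[] Q1=[] Q2=[]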